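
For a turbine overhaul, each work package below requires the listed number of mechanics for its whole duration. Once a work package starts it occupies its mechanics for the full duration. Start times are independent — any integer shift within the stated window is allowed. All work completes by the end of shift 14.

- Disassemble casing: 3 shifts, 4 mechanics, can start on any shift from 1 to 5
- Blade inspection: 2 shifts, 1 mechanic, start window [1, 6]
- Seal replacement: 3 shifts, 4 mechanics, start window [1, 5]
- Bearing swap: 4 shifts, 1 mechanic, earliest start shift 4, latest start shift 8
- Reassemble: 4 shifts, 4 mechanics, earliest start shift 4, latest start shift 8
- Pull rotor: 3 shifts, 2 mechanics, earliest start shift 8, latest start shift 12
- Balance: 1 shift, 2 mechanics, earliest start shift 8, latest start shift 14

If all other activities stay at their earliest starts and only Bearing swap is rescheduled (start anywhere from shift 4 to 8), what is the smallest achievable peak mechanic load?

Bearing swap@4: s1:9  s2:9  s3:8  s4:5  s5:5  s6:5  s7:5  s8:4  s9:2  s10:2  s11:0  s12:0  s13:0  s14:0 → peak 9
Bearing swap@5: s1:9  s2:9  s3:8  s4:4  s5:5  s6:5  s7:5  s8:5  s9:2  s10:2  s11:0  s12:0  s13:0  s14:0 → peak 9
Bearing swap@6: s1:9  s2:9  s3:8  s4:4  s5:4  s6:5  s7:5  s8:5  s9:3  s10:2  s11:0  s12:0  s13:0  s14:0 → peak 9
Bearing swap@7: s1:9  s2:9  s3:8  s4:4  s5:4  s6:4  s7:5  s8:5  s9:3  s10:3  s11:0  s12:0  s13:0  s14:0 → peak 9
Bearing swap@8: s1:9  s2:9  s3:8  s4:4  s5:4  s6:4  s7:4  s8:5  s9:3  s10:3  s11:1  s12:0  s13:0  s14:0 → peak 9
Best is Bearing swap@4, peak 9.

9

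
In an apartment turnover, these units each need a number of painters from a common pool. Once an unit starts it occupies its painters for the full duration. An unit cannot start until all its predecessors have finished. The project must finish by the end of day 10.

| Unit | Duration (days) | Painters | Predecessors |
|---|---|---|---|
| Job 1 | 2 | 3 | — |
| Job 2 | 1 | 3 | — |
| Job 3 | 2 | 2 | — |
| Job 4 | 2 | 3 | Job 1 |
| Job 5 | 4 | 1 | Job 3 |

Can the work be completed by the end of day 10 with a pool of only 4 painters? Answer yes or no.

yes

Schedule Job 1@1, Job 2@3, Job 3@4, Job 4@6, Job 5@6: d1:3  d2:3  d3:3  d4:2  d5:2  d6:4  d7:4  d8:1  d9:1  d10:0 — peak 4 ≤ 4.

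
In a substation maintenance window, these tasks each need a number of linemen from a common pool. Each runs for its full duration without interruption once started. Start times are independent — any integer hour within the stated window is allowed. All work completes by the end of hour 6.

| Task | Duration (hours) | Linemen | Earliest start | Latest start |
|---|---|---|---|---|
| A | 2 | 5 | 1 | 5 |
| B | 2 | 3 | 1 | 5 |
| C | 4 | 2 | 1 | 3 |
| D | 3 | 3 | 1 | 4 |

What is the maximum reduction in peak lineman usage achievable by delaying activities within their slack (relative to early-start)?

6

Early-start peak: h1:13  h2:13  h3:5  h4:2  h5:0  h6:0 ⇒ 13.
Leveled (A@1, B@5, C@1, D@3): h1:7  h2:7  h3:5  h4:5  h5:6  h6:3 ⇒ 7.
Reduction 13 − 7 = 6.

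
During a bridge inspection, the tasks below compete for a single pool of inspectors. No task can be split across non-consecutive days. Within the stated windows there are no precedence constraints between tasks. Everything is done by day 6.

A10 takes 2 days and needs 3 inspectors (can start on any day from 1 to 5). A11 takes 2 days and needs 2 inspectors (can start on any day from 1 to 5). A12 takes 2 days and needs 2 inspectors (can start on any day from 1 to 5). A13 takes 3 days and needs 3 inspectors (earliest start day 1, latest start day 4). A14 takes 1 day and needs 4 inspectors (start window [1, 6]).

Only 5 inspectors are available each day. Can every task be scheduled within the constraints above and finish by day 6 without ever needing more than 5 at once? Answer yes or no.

Schedule A10@1, A11@1, A12@3, A13@3, A14@6: d1:5  d2:5  d3:5  d4:5  d5:3  d6:4 — peak 5 ≤ 5.

yes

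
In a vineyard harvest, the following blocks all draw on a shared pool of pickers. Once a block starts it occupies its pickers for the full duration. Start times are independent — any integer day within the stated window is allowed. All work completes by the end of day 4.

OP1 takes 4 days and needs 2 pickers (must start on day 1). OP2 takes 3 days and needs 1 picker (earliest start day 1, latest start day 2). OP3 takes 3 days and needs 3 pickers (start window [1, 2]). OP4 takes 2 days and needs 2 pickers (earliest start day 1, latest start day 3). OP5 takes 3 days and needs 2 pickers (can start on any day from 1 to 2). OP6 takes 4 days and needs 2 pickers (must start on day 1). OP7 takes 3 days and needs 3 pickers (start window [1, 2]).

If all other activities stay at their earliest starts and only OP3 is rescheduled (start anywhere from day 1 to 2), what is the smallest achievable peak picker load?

OP3@1: d1:15  d2:15  d3:13  d4:4 → peak 15
OP3@2: d1:12  d2:15  d3:13  d4:7 → peak 15
Best is OP3@1, peak 15.

15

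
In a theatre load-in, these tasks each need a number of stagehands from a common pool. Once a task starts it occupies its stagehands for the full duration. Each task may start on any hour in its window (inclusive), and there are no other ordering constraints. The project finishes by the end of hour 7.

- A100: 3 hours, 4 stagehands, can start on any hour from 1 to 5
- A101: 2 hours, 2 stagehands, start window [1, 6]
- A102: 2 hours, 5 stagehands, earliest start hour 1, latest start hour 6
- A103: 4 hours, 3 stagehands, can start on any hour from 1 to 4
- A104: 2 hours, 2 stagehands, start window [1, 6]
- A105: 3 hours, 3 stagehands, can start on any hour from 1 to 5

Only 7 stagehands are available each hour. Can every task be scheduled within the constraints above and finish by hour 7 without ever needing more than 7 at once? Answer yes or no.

no

Total stagehand-hours = 51; over 7 hours the average is 51/7 > 7, so some hour must exceed 7.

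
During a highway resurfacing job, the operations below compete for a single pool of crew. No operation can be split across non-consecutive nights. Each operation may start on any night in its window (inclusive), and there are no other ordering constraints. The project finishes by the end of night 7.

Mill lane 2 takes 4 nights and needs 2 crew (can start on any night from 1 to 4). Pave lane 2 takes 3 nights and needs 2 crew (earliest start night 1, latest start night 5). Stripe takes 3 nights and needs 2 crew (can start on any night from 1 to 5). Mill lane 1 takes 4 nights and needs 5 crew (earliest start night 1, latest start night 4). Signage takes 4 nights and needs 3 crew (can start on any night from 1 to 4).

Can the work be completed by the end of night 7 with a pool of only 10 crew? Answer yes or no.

yes

Schedule Mill lane 2@1, Pave lane 2@1, Stripe@1, Mill lane 1@4, Signage@1: n1:9  n2:9  n3:9  n4:10  n5:5  n6:5  n7:5 — peak 10 ≤ 10.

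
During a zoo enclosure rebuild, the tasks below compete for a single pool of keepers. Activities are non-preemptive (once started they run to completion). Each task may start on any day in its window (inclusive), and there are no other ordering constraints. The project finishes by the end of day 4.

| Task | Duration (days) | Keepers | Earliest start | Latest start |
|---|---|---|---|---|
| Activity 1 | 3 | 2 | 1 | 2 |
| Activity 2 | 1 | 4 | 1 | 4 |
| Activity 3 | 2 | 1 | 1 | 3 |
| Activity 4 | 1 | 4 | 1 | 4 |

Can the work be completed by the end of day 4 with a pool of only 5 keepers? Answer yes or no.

no

The minimum achievable peak is 6; 5 < 6, so no feasible schedule stays within the cap.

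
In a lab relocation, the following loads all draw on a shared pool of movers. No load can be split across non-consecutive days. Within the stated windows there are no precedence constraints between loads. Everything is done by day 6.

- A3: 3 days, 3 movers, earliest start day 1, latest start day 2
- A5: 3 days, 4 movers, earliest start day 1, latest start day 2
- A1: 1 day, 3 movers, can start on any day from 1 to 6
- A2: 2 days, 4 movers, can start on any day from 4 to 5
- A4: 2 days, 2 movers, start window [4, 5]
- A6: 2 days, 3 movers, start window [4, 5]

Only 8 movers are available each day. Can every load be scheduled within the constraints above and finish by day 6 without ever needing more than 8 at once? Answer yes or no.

no

The minimum achievable peak is 9; 8 < 9, so no feasible schedule stays within the cap.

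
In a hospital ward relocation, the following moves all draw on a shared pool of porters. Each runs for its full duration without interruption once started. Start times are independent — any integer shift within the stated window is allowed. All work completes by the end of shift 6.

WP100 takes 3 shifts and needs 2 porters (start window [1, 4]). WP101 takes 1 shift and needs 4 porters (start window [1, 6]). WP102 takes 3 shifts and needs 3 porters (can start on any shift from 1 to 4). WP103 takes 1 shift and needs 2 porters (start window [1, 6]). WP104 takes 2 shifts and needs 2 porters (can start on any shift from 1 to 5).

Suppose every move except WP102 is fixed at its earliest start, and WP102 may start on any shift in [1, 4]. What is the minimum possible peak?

10

WP102@1: s1:13  s2:7  s3:5  s4:0  s5:0  s6:0 → peak 13
WP102@2: s1:10  s2:7  s3:5  s4:3  s5:0  s6:0 → peak 10
WP102@3: s1:10  s2:4  s3:5  s4:3  s5:3  s6:0 → peak 10
WP102@4: s1:10  s2:4  s3:2  s4:3  s5:3  s6:3 → peak 10
Best is WP102@2, peak 10.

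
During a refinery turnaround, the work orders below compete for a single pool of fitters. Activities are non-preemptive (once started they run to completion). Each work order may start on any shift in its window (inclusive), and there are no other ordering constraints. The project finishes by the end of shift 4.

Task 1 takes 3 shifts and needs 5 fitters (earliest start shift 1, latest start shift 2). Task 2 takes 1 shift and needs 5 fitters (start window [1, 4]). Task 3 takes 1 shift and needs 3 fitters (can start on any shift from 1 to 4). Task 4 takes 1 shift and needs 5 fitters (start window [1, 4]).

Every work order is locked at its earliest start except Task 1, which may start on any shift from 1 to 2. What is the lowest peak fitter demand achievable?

Task 1@1: s1:18  s2:5  s3:5  s4:0 → peak 18
Task 1@2: s1:13  s2:5  s3:5  s4:5 → peak 13
Best is Task 1@2, peak 13.

13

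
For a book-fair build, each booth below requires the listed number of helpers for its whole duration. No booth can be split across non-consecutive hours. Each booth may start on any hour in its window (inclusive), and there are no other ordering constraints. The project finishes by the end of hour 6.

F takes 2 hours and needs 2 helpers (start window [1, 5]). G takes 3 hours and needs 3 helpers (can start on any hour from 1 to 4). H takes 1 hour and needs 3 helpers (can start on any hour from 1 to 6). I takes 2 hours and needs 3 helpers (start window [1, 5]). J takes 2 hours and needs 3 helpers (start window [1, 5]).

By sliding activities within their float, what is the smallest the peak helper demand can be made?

6

Early-start (F@1, G@1, H@1, I@1, J@1) gives peak 14: h1:14  h2:11  h3:3  h4:0  h5:0  h6:0.
Shift H→3, I→4, J→4.
Schedule F@1, G@1, H@3, I@4, J@4: h1:5  h2:5  h3:6  h4:6  h5:6  h6:0 — peak 6.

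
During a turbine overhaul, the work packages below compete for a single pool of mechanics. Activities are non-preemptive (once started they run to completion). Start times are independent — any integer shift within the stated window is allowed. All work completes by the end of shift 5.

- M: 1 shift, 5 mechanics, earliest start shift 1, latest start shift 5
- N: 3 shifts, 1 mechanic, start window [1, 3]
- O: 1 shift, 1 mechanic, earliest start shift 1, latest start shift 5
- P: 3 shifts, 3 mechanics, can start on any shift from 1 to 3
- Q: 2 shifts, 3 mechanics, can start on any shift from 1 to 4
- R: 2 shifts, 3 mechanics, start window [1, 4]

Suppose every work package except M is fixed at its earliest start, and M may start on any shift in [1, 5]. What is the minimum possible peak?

11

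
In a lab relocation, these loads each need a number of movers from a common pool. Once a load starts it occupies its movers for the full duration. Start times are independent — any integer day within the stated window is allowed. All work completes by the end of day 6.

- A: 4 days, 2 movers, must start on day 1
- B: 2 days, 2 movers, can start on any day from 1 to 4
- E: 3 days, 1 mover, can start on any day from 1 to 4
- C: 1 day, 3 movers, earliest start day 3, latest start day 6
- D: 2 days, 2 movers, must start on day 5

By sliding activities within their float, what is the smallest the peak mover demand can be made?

5

Early-start (A@1, B@1, E@1, C@3, D@5) gives peak 6: d1:5  d2:5  d3:6  d4:2  d5:2  d6:2.
Shift C→4.
Schedule A@1, B@1, E@1, C@4, D@5: d1:5  d2:5  d3:3  d4:5  d5:2  d6:2 — peak 5.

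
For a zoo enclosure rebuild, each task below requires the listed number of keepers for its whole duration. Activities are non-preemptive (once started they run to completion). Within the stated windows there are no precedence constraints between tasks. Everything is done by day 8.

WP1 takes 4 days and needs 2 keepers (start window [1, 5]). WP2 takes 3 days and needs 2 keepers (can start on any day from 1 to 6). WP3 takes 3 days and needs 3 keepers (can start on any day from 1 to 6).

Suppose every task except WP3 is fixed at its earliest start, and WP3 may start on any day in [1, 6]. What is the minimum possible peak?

4

WP3@1: d1:7  d2:7  d3:7  d4:2  d5:0  d6:0  d7:0  d8:0 → peak 7
WP3@2: d1:4  d2:7  d3:7  d4:5  d5:0  d6:0  d7:0  d8:0 → peak 7
WP3@3: d1:4  d2:4  d3:7  d4:5  d5:3  d6:0  d7:0  d8:0 → peak 7
WP3@4: d1:4  d2:4  d3:4  d4:5  d5:3  d6:3  d7:0  d8:0 → peak 5
WP3@5: d1:4  d2:4  d3:4  d4:2  d5:3  d6:3  d7:3  d8:0 → peak 4
WP3@6: d1:4  d2:4  d3:4  d4:2  d5:0  d6:3  d7:3  d8:3 → peak 4
Best is WP3@5, peak 4.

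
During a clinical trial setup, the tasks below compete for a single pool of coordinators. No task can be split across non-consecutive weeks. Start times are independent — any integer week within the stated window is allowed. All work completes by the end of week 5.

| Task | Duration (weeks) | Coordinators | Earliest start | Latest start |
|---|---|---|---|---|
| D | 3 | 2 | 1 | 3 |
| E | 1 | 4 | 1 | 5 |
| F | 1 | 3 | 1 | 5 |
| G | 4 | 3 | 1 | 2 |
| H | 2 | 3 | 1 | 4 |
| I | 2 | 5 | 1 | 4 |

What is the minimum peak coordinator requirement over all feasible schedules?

9

Early-start (D@1, E@1, F@1, G@1, H@1, I@1) gives peak 20: w1:20  w2:13  w3:5  w4:3  w5:0.
Shift G→2, H→2, I→4.
Schedule D@1, E@1, F@1, G@2, H@2, I@4: w1:9  w2:8  w3:8  w4:8  w5:8 — peak 9.
Total coordinator-weeks = 41 over 5 weeks ⇒ peak ≥ ⌈41/5⌉ = 9, so 9 is optimal.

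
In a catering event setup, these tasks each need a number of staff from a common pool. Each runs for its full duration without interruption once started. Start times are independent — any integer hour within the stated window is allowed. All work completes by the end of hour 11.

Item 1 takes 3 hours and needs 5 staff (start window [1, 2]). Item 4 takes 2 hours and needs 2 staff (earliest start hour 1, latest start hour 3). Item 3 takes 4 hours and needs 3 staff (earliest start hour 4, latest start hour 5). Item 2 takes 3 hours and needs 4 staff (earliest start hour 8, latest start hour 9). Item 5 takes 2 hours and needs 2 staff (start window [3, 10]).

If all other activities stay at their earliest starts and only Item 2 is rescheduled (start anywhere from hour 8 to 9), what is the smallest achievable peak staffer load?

7

Item 2@8: h1:7  h2:7  h3:7  h4:5  h5:3  h6:3  h7:3  h8:4  h9:4  h10:4  h11:0 → peak 7
Item 2@9: h1:7  h2:7  h3:7  h4:5  h5:3  h6:3  h7:3  h8:0  h9:4  h10:4  h11:4 → peak 7
Best is Item 2@8, peak 7.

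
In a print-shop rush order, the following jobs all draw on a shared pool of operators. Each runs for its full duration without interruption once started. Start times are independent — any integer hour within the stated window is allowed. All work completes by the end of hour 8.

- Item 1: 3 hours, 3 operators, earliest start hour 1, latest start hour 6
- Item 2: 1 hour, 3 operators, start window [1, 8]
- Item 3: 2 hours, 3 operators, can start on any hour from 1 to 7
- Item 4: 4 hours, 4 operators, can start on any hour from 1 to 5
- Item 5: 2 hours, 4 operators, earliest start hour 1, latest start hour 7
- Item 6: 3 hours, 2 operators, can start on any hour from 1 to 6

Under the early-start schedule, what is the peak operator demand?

19

Early-start schedule: Item 1@1, Item 2@1, Item 3@1, Item 4@1, Item 5@1, Item 6@1.
Load per hour: hour 1: 19, hour 2: 16, hour 3: 9, hour 4: 4, hour 5: 0, hour 6: 0, hour 7: 0, hour 8: 0.
Peak is 19.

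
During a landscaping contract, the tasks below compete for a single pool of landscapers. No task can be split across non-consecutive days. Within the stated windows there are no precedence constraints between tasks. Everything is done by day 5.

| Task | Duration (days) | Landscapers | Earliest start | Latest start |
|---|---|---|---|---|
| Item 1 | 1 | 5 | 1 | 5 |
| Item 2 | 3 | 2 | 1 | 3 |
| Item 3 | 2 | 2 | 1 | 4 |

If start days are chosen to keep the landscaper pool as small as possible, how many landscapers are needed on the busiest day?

Early-start (Item 1@1, Item 2@1, Item 3@1) gives peak 9: d1:9  d2:4  d3:2  d4:0  d5:0.
Shift Item 2→2, Item 3→2.
Schedule Item 1@1, Item 2@2, Item 3@2: d1:5  d2:4  d3:4  d4:2  d5:0 — peak 5.

5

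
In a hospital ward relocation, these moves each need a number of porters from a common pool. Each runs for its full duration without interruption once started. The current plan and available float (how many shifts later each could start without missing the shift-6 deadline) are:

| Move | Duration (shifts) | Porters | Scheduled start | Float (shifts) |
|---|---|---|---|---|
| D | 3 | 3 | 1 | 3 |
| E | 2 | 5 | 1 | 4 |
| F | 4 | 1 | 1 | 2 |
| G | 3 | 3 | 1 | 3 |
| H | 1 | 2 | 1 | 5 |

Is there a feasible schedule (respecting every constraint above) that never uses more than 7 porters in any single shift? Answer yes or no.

yes

Schedule D@1, E@4, F@1, G@1, H@5: s1:7  s2:7  s3:7  s4:6  s5:7  s6:0 — peak 7 ≤ 7.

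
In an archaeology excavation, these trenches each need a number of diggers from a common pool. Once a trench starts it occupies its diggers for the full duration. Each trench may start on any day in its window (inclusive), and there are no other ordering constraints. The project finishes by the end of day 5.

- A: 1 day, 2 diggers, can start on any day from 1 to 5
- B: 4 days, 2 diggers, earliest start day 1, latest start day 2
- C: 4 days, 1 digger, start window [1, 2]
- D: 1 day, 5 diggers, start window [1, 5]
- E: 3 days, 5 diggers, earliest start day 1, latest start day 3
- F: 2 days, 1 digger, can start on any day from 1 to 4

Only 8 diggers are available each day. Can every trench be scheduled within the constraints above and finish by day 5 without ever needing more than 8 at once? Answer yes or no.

yes

Schedule A@1, B@2, C@1, D@5, E@1, F@4: d1:8  d2:8  d3:8  d4:4  d5:8 — peak 8 ≤ 8.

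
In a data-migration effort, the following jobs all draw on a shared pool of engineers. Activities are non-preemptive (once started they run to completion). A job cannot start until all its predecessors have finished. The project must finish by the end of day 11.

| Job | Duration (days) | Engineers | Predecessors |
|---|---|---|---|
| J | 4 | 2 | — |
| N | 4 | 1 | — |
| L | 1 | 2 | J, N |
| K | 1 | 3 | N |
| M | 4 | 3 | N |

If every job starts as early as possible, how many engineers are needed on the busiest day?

8

Early-start schedule: J@1, N@1, L@5, K@5, M@5.
Load per day: day 1: 3, day 2: 3, day 3: 3, day 4: 3, day 5: 8, day 6: 3, day 7: 3, day 8: 3, day 9: 0, day 10: 0, day 11: 0.
Peak is 8.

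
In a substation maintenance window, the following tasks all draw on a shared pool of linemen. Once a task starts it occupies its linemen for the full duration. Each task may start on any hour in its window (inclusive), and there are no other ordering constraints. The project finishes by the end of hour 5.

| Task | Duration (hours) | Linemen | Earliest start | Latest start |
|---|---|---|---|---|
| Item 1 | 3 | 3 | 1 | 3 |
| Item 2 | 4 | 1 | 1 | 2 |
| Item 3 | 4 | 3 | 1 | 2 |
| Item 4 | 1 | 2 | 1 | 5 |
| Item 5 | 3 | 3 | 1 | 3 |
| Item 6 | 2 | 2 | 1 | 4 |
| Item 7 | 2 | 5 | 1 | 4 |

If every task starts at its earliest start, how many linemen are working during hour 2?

At early start, hour 2 has: Item 1, Item 2, Item 3, Item 5, Item 6, Item 7.
Demand: 3 + 1 + 3 + 3 + 2 + 5 = 17.

17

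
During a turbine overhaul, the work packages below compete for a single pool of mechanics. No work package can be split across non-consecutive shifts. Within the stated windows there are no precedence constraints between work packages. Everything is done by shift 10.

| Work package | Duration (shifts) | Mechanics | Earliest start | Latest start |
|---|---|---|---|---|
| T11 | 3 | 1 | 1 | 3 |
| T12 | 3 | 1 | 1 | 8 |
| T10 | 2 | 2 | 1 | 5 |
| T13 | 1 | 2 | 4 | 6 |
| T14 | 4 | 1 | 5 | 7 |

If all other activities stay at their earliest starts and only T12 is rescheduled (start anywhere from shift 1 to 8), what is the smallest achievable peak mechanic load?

3

T12@1: s1:4  s2:4  s3:2  s4:2  s5:1  s6:1  s7:1  s8:1  s9:0  s10:0 → peak 4
T12@2: s1:3  s2:4  s3:2  s4:3  s5:1  s6:1  s7:1  s8:1  s9:0  s10:0 → peak 4
T12@3: s1:3  s2:3  s3:2  s4:3  s5:2  s6:1  s7:1  s8:1  s9:0  s10:0 → peak 3
T12@4: s1:3  s2:3  s3:1  s4:3  s5:2  s6:2  s7:1  s8:1  s9:0  s10:0 → peak 3
T12@5: s1:3  s2:3  s3:1  s4:2  s5:2  s6:2  s7:2  s8:1  s9:0  s10:0 → peak 3
T12@6: s1:3  s2:3  s3:1  s4:2  s5:1  s6:2  s7:2  s8:2  s9:0  s10:0 → peak 3
T12@7: s1:3  s2:3  s3:1  s4:2  s5:1  s6:1  s7:2  s8:2  s9:1  s10:0 → peak 3
T12@8: s1:3  s2:3  s3:1  s4:2  s5:1  s6:1  s7:1  s8:2  s9:1  s10:1 → peak 3
Best is T12@3, peak 3.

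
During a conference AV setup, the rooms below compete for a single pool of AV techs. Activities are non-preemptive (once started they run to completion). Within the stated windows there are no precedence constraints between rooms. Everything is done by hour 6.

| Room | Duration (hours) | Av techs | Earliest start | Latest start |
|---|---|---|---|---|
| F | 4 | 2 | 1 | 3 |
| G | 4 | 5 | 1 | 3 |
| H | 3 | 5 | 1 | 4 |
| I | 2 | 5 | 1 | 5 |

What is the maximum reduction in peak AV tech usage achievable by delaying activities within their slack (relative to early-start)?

Early-start peak: h1:17  h2:17  h3:12  h4:7  h5:0  h6:0 ⇒ 17.
Leveled (F@1, G@1, H@1, I@4): h1:12  h2:12  h3:12  h4:12  h5:5  h6:0 ⇒ 12.
Reduction 17 − 12 = 5.

5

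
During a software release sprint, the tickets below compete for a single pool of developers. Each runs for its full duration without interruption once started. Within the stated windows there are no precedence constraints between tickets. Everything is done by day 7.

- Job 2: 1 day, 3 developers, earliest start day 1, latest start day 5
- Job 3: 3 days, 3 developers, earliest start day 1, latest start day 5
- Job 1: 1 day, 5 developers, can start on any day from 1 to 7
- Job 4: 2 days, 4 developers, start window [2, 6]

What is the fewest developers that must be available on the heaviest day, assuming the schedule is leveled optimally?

Early-start (Job 2@1, Job 3@1, Job 1@1, Job 4@2) gives peak 11: d1:11  d2:7  d3:7  d4:0  d5:0  d6:0  d7:0.
Shift Job 3→2, Job 1→5, Job 4→6.
Schedule Job 2@1, Job 3@2, Job 1@5, Job 4@6: d1:3  d2:3  d3:3  d4:3  d5:5  d6:4  d7:4 — peak 5.

5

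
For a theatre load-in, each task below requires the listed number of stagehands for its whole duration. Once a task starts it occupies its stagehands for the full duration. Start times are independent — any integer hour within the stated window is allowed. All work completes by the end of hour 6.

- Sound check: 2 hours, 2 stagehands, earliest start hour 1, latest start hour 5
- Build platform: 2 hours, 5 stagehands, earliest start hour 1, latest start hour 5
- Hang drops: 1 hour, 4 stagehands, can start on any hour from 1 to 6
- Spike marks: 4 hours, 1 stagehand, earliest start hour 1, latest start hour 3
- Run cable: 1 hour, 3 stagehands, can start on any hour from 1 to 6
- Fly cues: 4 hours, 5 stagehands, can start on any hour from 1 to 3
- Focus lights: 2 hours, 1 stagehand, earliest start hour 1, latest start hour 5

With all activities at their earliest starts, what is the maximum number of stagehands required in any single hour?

Early-start schedule: Sound check@1, Build platform@1, Hang drops@1, Spike marks@1, Run cable@1, Fly cues@1, Focus lights@1.
Load per hour: hour 1: 21, hour 2: 14, hour 3: 6, hour 4: 6, hour 5: 0, hour 6: 0.
Peak is 21.

21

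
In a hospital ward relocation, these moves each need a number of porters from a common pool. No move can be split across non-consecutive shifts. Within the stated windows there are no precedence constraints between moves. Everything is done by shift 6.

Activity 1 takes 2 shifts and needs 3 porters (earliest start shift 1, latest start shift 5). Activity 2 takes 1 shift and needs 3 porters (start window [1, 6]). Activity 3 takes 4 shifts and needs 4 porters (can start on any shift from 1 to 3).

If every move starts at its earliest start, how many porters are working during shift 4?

4

At early start, shift 4 has: Activity 3.
Demand: 4 = 4.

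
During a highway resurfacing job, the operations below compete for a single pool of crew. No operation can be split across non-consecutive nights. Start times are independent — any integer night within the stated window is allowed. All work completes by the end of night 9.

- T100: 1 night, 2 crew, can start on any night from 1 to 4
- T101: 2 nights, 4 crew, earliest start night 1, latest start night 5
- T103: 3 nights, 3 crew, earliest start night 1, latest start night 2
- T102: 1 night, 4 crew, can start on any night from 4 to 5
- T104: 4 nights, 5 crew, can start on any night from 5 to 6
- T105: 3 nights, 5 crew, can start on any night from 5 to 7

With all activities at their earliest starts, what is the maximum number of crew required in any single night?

10

Early-start schedule: T100@1, T101@1, T103@1, T102@4, T104@5, T105@5.
Load per night: night 1: 9, night 2: 7, night 3: 3, night 4: 4, night 5: 10, night 6: 10, night 7: 10, night 8: 5, night 9: 0.
Peak is 10.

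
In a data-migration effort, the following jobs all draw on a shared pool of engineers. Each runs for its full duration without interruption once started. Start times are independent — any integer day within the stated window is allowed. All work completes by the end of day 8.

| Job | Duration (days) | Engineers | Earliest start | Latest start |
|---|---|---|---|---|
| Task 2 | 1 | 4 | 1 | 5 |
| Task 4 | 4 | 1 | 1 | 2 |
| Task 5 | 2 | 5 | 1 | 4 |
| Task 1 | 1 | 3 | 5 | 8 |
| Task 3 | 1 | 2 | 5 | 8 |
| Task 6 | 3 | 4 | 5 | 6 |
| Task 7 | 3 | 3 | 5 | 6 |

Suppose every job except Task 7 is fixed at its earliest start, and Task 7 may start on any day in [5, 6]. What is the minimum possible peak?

10

Task 7@5: d1:10  d2:6  d3:1  d4:1  d5:12  d6:7  d7:7  d8:0 → peak 12
Task 7@6: d1:10  d2:6  d3:1  d4:1  d5:9  d6:7  d7:7  d8:3 → peak 10
Best is Task 7@6, peak 10.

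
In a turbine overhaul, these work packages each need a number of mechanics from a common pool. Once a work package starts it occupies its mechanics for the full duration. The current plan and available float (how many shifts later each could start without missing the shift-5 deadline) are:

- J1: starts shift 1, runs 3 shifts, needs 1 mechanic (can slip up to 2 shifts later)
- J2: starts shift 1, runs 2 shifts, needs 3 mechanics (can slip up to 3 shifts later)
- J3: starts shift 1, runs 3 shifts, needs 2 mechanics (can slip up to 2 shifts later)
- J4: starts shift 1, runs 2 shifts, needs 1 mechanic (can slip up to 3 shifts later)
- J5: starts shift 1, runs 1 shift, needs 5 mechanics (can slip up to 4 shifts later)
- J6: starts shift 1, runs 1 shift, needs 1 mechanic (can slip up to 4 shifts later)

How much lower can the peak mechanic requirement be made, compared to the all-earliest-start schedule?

7

Early-start peak: s1:13  s2:7  s3:3  s4:0  s5:0 ⇒ 13.
Leveled (J1@1, J2@1, J3@1, J4@3, J5@4, J6@3): s1:6  s2:6  s3:5  s4:6  s5:0 ⇒ 6.
Reduction 13 − 6 = 7.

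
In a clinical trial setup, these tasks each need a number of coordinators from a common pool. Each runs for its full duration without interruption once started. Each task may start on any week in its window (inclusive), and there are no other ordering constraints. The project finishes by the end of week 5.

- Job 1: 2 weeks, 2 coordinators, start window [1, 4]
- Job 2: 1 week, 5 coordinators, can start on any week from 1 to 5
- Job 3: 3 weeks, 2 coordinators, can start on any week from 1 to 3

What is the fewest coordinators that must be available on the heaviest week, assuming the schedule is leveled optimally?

5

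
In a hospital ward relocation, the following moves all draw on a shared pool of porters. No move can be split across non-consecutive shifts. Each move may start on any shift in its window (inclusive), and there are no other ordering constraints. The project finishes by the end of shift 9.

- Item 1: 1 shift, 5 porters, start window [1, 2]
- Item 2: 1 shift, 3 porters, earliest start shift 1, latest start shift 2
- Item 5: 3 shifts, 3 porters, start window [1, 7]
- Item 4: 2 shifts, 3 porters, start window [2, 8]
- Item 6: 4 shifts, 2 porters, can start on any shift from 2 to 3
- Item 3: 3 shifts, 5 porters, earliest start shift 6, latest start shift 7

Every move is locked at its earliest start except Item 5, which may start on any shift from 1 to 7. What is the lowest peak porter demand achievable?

Item 5@1: s1:11  s2:8  s3:8  s4:2  s5:2  s6:5  s7:5  s8:5  s9:0 → peak 11
Item 5@2: s1:8  s2:8  s3:8  s4:5  s5:2  s6:5  s7:5  s8:5  s9:0 → peak 8
Item 5@3: s1:8  s2:5  s3:8  s4:5  s5:5  s6:5  s7:5  s8:5  s9:0 → peak 8
Item 5@4: s1:8  s2:5  s3:5  s4:5  s5:5  s6:8  s7:5  s8:5  s9:0 → peak 8
Item 5@5: s1:8  s2:5  s3:5  s4:2  s5:5  s6:8  s7:8  s8:5  s9:0 → peak 8
Item 5@6: s1:8  s2:5  s3:5  s4:2  s5:2  s6:8  s7:8  s8:8  s9:0 → peak 8
Item 5@7: s1:8  s2:5  s3:5  s4:2  s5:2  s6:5  s7:8  s8:8  s9:3 → peak 8
Best is Item 5@2, peak 8.

8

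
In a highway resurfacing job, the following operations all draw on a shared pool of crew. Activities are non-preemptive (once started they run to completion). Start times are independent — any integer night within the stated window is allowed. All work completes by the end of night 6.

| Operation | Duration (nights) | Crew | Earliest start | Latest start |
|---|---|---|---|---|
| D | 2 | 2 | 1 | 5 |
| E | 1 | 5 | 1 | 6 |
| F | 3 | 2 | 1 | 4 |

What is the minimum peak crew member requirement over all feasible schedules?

5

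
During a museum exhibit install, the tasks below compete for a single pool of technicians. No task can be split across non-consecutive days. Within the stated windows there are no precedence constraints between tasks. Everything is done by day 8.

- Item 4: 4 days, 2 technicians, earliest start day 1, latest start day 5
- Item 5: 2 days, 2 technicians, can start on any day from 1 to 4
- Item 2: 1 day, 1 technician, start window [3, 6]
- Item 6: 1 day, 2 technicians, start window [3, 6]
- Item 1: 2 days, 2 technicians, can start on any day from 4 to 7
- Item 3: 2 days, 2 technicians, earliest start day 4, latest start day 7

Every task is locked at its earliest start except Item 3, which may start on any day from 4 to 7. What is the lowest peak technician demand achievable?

Item 3@4: d1:4  d2:4  d3:5  d4:6  d5:4  d6:0  d7:0  d8:0 → peak 6
Item 3@5: d1:4  d2:4  d3:5  d4:4  d5:4  d6:2  d7:0  d8:0 → peak 5
Item 3@6: d1:4  d2:4  d3:5  d4:4  d5:2  d6:2  d7:2  d8:0 → peak 5
Item 3@7: d1:4  d2:4  d3:5  d4:4  d5:2  d6:0  d7:2  d8:2 → peak 5
Best is Item 3@5, peak 5.

5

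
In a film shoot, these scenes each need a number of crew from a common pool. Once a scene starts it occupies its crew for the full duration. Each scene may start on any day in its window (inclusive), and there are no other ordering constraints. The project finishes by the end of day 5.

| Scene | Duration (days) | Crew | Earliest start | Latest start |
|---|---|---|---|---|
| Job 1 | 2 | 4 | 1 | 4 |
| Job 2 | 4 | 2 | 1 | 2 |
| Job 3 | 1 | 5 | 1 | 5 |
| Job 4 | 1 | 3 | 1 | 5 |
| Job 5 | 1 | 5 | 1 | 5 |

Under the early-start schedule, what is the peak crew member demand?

19

Early-start schedule: Job 1@1, Job 2@1, Job 3@1, Job 4@1, Job 5@1.
Load per day: day 1: 19, day 2: 6, day 3: 2, day 4: 2, day 5: 0.
Peak is 19.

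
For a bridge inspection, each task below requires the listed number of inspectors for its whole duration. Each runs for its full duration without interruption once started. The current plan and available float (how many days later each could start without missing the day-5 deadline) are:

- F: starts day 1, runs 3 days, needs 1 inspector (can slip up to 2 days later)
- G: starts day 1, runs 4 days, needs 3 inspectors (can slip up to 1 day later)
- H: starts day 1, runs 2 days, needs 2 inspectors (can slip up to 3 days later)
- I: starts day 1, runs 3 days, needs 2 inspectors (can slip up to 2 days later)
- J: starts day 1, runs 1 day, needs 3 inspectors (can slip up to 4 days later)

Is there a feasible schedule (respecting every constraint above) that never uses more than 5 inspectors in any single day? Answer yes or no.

no

Total inspector-days = 28; over 5 days the average is 28/5 > 5, so some day must exceed 5.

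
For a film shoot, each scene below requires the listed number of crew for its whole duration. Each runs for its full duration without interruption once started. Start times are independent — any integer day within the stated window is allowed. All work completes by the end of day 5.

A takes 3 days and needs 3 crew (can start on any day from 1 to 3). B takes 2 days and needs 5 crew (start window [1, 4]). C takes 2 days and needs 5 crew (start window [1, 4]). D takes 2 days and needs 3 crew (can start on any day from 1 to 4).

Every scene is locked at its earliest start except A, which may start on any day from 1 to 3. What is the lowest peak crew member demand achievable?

13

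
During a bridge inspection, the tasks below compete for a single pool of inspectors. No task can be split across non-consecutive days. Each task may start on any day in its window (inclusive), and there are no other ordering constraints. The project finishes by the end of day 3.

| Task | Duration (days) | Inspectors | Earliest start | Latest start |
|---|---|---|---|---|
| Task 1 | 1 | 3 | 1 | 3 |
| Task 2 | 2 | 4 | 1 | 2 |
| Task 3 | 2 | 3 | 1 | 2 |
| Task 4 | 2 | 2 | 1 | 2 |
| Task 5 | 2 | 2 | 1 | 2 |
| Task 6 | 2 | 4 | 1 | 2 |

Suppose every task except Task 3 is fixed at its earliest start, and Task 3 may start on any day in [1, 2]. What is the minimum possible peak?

15

Task 3@1: d1:18  d2:15  d3:0 → peak 18
Task 3@2: d1:15  d2:15  d3:3 → peak 15
Best is Task 3@2, peak 15.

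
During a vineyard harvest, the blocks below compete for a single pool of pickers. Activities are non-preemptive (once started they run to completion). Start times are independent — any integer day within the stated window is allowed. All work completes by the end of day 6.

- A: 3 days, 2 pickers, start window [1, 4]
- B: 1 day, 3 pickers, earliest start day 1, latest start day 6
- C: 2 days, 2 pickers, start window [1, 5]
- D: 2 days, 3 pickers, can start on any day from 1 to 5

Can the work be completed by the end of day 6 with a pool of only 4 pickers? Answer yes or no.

yes

Schedule A@1, B@4, C@1, D@5: d1:4  d2:4  d3:2  d4:3  d5:3  d6:3 — peak 4 ≤ 4.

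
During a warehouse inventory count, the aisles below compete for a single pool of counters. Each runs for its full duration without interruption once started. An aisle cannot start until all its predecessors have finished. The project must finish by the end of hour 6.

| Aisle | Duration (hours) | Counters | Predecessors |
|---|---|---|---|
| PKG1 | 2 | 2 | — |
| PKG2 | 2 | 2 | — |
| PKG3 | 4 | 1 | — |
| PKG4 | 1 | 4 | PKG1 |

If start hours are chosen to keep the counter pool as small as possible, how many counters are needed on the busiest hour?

4

Early-start (PKG1@1, PKG2@1, PKG3@1, PKG4@3) gives peak 5: h1:5  h2:5  h3:5  h4:1  h5:0  h6:0.
Shift PKG2→3, PKG4→5.
Schedule PKG1@1, PKG2@3, PKG3@1, PKG4@5: h1:3  h2:3  h3:3  h4:3  h5:4  h6:0 — peak 4.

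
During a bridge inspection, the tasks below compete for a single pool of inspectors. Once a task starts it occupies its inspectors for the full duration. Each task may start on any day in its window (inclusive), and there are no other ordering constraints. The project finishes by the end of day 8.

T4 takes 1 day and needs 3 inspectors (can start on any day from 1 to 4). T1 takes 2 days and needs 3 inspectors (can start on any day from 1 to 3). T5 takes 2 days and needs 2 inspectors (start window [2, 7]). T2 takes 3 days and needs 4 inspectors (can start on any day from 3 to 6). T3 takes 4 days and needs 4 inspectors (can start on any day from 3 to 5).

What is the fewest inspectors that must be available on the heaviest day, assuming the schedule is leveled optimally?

Early-start (T4@1, T1@1, T5@2, T2@3, T3@3) gives peak 10: d1:6  d2:5  d3:10  d4:8  d5:8  d6:4  d7:0  d8:0.
Shift T3→4.
Schedule T4@1, T1@1, T5@2, T2@3, T3@4: d1:6  d2:5  d3:6  d4:8  d5:8  d6:4  d7:4  d8:0 — peak 8.

8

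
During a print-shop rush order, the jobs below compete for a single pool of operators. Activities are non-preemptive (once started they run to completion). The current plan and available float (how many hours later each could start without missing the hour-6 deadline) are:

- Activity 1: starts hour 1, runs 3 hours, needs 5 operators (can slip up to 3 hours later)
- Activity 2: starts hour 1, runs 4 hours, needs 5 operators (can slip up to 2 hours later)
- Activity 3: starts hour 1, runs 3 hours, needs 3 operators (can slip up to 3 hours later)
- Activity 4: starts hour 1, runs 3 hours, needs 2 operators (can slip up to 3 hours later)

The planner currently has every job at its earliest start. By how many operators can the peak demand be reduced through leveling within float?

Early-start peak: h1:15  h2:15  h3:15  h4:5  h5:0  h6:0 ⇒ 15.
Leveled (Activity 1@1, Activity 2@1, Activity 3@4, Activity 4@4): h1:10  h2:10  h3:10  h4:10  h5:5  h6:5 ⇒ 10.
Reduction 15 − 10 = 5.

5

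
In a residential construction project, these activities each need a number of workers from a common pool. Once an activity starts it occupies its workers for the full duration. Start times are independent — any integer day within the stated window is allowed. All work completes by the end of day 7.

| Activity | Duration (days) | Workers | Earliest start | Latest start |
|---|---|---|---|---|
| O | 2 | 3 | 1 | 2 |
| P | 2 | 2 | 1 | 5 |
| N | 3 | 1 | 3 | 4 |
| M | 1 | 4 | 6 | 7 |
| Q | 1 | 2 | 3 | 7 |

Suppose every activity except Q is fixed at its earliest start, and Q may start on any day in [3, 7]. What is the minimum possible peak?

5

Q@3: d1:5  d2:5  d3:3  d4:1  d5:1  d6:4  d7:0 → peak 5
Q@4: d1:5  d2:5  d3:1  d4:3  d5:1  d6:4  d7:0 → peak 5
Q@5: d1:5  d2:5  d3:1  d4:1  d5:3  d6:4  d7:0 → peak 5
Q@6: d1:5  d2:5  d3:1  d4:1  d5:1  d6:6  d7:0 → peak 6
Q@7: d1:5  d2:5  d3:1  d4:1  d5:1  d6:4  d7:2 → peak 5
Best is Q@3, peak 5.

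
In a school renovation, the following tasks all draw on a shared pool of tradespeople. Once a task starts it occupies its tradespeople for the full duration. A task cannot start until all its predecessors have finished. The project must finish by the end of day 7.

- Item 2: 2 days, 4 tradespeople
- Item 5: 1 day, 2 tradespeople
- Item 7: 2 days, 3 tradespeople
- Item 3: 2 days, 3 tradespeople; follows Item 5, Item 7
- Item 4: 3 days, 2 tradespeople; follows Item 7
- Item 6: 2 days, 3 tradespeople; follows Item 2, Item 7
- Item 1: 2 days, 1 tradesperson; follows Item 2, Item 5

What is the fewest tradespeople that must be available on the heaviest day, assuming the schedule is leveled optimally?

7

Early-start (Item 2@1, Item 5@1, Item 7@1, Item 3@3, Item 4@3, Item 6@3, Item 1@3) gives peak 9: d1:9  d2:7  d3:9  d4:9  d5:2  d6:0  d7:0.
Shift Item 7→2, Item 3→4, Item 4→4, Item 6→6.
Schedule Item 2@1, Item 5@1, Item 7@2, Item 3@4, Item 4@4, Item 6@6, Item 1@3: d1:6  d2:7  d3:4  d4:6  d5:5  d6:5  d7:3 — peak 7.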